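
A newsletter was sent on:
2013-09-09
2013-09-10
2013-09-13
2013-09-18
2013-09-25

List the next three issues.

2013-10-04, 2013-10-15, 2013-10-28

The spacing grows by 2 each time: 1, 3, 5, 7 days.
Next gap: 9 days. 2013-09-25 + 9 days = 2013-10-04.
Next gap: 11 days. 2013-10-04 + 11 days = 2013-10-15.
Next gap: 13 days. 2013-10-15 + 13 days = 2013-10-28.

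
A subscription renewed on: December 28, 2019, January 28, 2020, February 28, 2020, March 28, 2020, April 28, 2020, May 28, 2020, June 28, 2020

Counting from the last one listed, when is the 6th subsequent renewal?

December 28, 2020

Each date is the 28th; the gaps (31, 31, 29, 31, 30, 31) track the month lengths.
The rule is the 28th of each month.
Next: July 2020 → July 28, 2020.
August 2020: August 28, 2020.
Next: September 2020 → September 28, 2020.
October 2020: October 28, 2020.
November 2020: November 28, 2020.
December 2020: December 28, 2020.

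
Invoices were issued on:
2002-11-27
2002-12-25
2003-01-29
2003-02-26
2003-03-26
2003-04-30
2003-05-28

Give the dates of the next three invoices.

Every date is a Wednesday; gaps 28, 35, 28, 28, 35, 28 days.
Each is the last Wednesday of its month (at least one falls on the 29th or later, ruling out '4th Wednesday').
June 2003 ends with Wednesday 2003-06-25.
July 2003 ends with Wednesday 2003-07-30.
August 2003 ends with Wednesday 2003-08-27.

2003-06-25, 2003-07-30, 2003-08-27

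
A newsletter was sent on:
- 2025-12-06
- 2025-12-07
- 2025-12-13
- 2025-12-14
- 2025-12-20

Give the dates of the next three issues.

2025-12-21, 2025-12-27, 2025-12-28

Every event lands on a Saturday or Sunday (gaps cycle 1, 6, 1, 6).
So the schedule is: every Saturday and Sunday.
Next Sunday: 2025-12-21.
The following Saturday is 2025-12-27.
The following Sunday is 2025-12-28.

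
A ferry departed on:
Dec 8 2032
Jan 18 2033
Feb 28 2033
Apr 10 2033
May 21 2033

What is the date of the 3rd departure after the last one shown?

Sep 21 2033

The spacing is 41, 41, 41, 41 days — always 41 days.
May 21 2033 + 41 days = Jul 1 2033.
Jul 1 2033 + 41 days = Aug 11 2033.
Aug 11 2033 + 41 days = Sep 21 2033.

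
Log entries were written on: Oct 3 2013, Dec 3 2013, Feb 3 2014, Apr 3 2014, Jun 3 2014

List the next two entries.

Each date is the 3rd; the gaps (61, 62, 59, 61) track the month lengths.
The rule is the 3rd of every 2 months.
August 2014: Aug 3 2014.
Next: October 2014 → Oct 3 2014.

Aug 3 2014, Oct 3 2014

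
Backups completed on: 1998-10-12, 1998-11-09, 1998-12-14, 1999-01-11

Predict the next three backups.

1999-02-08, 1999-03-08, 1999-04-12

These are Mondays at 28- or 35-day spacing (28, 35, 28).
The pattern: 2nd Monday of the month.
2nd Monday of February 1999: 1999-02-08.
2nd Monday of March 1999: 1999-03-08.
2nd Monday of April 1999: 1999-04-12.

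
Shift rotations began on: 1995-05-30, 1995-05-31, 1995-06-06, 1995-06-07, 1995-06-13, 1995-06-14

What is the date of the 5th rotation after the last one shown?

Gaps: 1, 6, 1, 6, 1 days — not constant, but cyclic with period 2.
The events fall on every Tuesday and Wednesday.
The following Tuesday is 1995-06-20.
The following Wednesday is 1995-06-21.
The following Tuesday is 1995-06-27.
Next Wednesday: 1995-06-28.
The following Tuesday is 1995-07-04.

1995-07-04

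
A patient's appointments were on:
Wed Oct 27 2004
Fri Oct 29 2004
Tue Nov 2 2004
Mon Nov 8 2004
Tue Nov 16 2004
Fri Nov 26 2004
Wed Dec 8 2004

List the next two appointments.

Wed Dec 22 2004, Fri Jan 7 2005

Gaps: 2, 4, 6, 8, 10, 12 days — each gap is 2 larger than the previous one.
Next gap: 14 days. Wed Dec 8 2004 + 14 days = Wed Dec 22 2004.
Next gap: 16 days. Wed Dec 22 2004 + 16 days = Fri Jan 7 2005.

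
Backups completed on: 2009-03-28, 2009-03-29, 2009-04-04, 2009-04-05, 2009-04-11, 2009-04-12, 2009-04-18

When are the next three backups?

The gap pattern 1, 6, 1, 6, 1, 6 repeats every 2 events.
These are the Saturdays and Sundays of each week.
Next Sunday: 2009-04-19.
Next Saturday: 2009-04-25.
The following Sunday is 2009-04-26.

2009-04-19, 2009-04-25, 2009-04-26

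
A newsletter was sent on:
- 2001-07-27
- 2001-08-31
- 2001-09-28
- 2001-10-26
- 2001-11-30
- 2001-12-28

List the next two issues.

These are Fridays with 35, 28, 28, 35, 28-day gaps.
Each is the final Friday of its month — 2001-08-31 is past the 28th, so '4th Friday' doesn't fit.
Last Friday of January 2002: 2002-01-25.
Last Friday of February 2002: 2002-02-22.

2002-01-25, 2002-02-22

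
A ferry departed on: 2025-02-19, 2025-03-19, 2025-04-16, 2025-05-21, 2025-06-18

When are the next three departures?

Gaps: 28, 28, 35, 28 days — a mix of 28 and 35. Every date is a Wednesday.
Each is the 3rd Wednesday of its month.
3rd Wednesday of July 2025: 2025-07-16.
3rd Wednesday of August 2025: 2025-08-20.
September 2025 — 3rd Wednesday is 2025-09-17.

2025-07-16, 2025-08-20, 2025-09-17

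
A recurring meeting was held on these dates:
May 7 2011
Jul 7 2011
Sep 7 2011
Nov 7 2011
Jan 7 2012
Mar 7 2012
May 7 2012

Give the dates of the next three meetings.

The day-of-month is always 7 (61, 62, 61, 61, 60, 61 days between events).
So this recurs on the 7th of every 2 months.
Next: July 2012 → Jul 7 2012.
Next: September 2012 → Sep 7 2012.
Next: November 2012 → Nov 7 2012.

Jul 7 2012, Sep 7 2012, Nov 7 2012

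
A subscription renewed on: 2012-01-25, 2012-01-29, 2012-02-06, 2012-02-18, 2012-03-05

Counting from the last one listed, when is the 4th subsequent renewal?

The spacing grows by 4 each time: 4, 8, 12, 16 days.
Next gap: 20 days. 2012-03-05 + 20 days = 2012-03-25.
Next gap: 24 days. 2012-03-25 + 24 days = 2012-04-18.
Next gap: 28 days. 2012-04-18 + 28 days = 2012-05-16.
Next gap: 32 days. 2012-05-16 + 32 days = 2012-06-17.

2012-06-17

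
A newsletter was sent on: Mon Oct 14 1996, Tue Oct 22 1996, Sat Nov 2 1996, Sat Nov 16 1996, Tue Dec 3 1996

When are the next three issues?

Mon Dec 23 1996, Wed Jan 15 1997, Mon Feb 10 1997

Gaps: 8, 11, 14, 17 days — each gap is 3 larger than the previous one.
Next gap: 20 days. Tue Dec 3 1996 + 20 days = Mon Dec 23 1996.
Next gap: 23 days. Mon Dec 23 1996 + 23 days = Wed Jan 15 1997.
Next gap: 26 days. Wed Jan 15 1997 + 26 days = Mon Feb 10 1997.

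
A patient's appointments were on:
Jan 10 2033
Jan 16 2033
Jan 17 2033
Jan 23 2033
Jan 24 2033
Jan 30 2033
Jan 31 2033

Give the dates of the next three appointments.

Feb 6 2033, Feb 7 2033, Feb 13 2033

The gap pattern 6, 1, 6, 1, 6, 1 repeats every 2 events.
These are the Mondays and Sundays of each week.
The following Sunday is Feb 6 2033.
The following Monday is Feb 7 2033.
Next Sunday: Feb 13 2033.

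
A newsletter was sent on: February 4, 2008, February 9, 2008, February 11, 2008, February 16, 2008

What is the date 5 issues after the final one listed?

Gaps: 5, 2, 5 days — not constant, but cyclic with period 2.
The events fall on every Monday and Saturday.
Next Monday: February 18, 2008.
The following Saturday is February 23, 2008.
The following Monday is February 25, 2008.
The following Saturday is March 1, 2008.
Next Monday: March 3, 2008.

March 3, 2008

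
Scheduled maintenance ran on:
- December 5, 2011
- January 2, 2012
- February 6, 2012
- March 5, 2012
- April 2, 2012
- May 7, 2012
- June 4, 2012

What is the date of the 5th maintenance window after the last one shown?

November 5, 2012

These are Mondays at 28- or 35-day spacing (28, 35, 28, 28, 35, 28).
The pattern: 1st Monday of the month.
1st Monday of July 2012: July 2, 2012.
August 2012 — 1st Monday is August 6, 2012.
1st Monday of September 2012: September 3, 2012.
1st Monday of October 2012: October 1, 2012.
1st Monday of November 2012: November 5, 2012.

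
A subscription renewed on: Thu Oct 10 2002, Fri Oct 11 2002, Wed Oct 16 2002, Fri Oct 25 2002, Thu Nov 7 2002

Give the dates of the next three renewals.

Sun Nov 24 2002, Sun Dec 15 2002, Thu Jan 9 2003

Intervals are 1, 5, 9, 13 days — an arithmetic progression with common difference 4.
Next gap: 17 days. Thu Nov 7 2002 + 17 days = Sun Nov 24 2002.
Next gap: 21 days. Sun Nov 24 2002 + 21 days = Sun Dec 15 2002.
Next gap: 25 days. Sun Dec 15 2002 + 25 days = Thu Jan 9 2003.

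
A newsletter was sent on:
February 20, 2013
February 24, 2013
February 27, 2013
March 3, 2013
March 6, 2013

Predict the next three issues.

Gaps: 4, 3, 4, 3 days — not constant, but cyclic with period 2.
The events fall on every Wednesday and Sunday.
Next Sunday: March 10, 2013.
Next Wednesday: March 13, 2013.
Next Sunday: March 17, 2013.

March 10, 2013; March 13, 2013; March 17, 2013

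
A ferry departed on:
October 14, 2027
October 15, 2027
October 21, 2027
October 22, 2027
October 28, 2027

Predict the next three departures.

Every event lands on a Thursday or Friday (gaps cycle 1, 6, 1, 6).
So the schedule is: every Thursday and Friday.
Next Friday: October 29, 2027.
The following Thursday is November 4, 2027.
The following Friday is November 5, 2027.

October 29, 2027; November 4, 2027; November 5, 2027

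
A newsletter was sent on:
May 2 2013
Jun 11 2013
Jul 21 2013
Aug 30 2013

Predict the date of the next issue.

Oct 9 2013

Gaps between consecutive events: 40, 40, 40 days — a constant 40-day interval.
Aug 30 2013 + 40 days = Oct 9 2013.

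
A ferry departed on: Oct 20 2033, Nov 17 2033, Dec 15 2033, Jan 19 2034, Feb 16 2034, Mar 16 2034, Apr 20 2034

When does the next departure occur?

All dates are Thursdays, 28, 28, 35, 28, 28, 35 days apart.
Specifically, the 3rd Thursday of each month.
May 2034 — 3rd Thursday is May 18 2034.

May 18 2034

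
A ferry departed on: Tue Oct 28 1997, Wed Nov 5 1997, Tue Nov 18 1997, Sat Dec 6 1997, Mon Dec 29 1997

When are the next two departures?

Gaps: 8, 13, 18, 23 days — each gap is 5 larger than the previous one.
Next gap: 28 days. Mon Dec 29 1997 + 28 days = Mon Jan 26 1998.
Next gap: 33 days. Mon Jan 26 1998 + 33 days = Sat Feb 28 1998.

Mon Jan 26 1998, Sat Feb 28 1998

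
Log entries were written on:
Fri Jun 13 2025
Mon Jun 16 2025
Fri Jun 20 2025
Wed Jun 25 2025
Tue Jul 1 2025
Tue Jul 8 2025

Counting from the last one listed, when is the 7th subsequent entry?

Tue Sep 23 2025

The spacing grows by 1 each time: 3, 4, 5, 6, 7 days.
Next gap: 8 days. Tue Jul 8 2025 + 8 days = Wed Jul 16 2025.
Next gap: 9 days. Wed Jul 16 2025 + 9 days = Fri Jul 25 2025.
Next gap: 10 days. Fri Jul 25 2025 + 10 days = Mon Aug 4 2025.
Next gap: 11 days. Mon Aug 4 2025 + 11 days = Fri Aug 15 2025.
Next gap: 12 days. Fri Aug 15 2025 + 12 days = Wed Aug 27 2025.
Next gap: 13 days. Wed Aug 27 2025 + 13 days = Tue Sep 9 2025.
Next gap: 14 days. Tue Sep 9 2025 + 14 days = Tue Sep 23 2025.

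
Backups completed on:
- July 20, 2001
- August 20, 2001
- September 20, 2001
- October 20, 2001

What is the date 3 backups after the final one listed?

January 20, 2002

Gaps: 31, 31, 30 days — not constant. Every event is on the 20th of the month.
Pattern: the 20th of each month.
November 2001: November 20, 2001.
December 2001: December 20, 2001.
Next: January 2002 → January 20, 2002.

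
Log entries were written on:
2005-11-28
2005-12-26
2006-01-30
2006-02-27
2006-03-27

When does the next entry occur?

2006-04-24

These are Mondays with 28, 35, 28, 28-day gaps.
Each is the final Monday of its month — 2006-01-30 is past the 28th, so '4th Monday' doesn't fit.
April 2006 ends with Monday 2006-04-24.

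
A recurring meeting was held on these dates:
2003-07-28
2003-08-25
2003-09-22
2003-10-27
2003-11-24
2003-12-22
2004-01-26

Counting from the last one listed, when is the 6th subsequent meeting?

2004-07-26

All dates are Mondays, 28, 28, 35, 28, 28, 35 days apart.
Specifically, the 4th Monday of each month.
4th Monday of February 2004: 2004-02-23.
March 2004 — 4th Monday is 2004-03-22.
4th Monday of April 2004: 2004-04-26.
May 2004 — 4th Monday is 2004-05-24.
June 2004 — 4th Monday is 2004-06-28.
4th Monday of July 2004: 2004-07-26.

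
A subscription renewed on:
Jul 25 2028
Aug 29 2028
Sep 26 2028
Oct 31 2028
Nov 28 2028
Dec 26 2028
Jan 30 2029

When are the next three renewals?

Every date is a Tuesday; gaps 35, 28, 35, 28, 28, 35 days.
Each is the last Tuesday of its month (at least one falls on the 29th or later, ruling out '4th Tuesday').
Last Tuesday of February 2029: Feb 27 2029.
Last Tuesday of March 2029: Mar 27 2029.
April 2029 ends with Tuesday Apr 24 2029.

Feb 27 2029, Mar 27 2029, Apr 24 2029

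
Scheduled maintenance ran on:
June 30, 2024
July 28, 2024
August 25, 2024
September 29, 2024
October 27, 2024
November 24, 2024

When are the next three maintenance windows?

Every date is a Sunday; gaps 28, 28, 35, 28, 28 days.
Each is the last Sunday of its month (at least one falls on the 29th or later, ruling out '4th Sunday').
December 2024 ends with Sunday December 29, 2024.
January 2025 ends with Sunday January 26, 2025.
Last Sunday of February 2025: February 23, 2025.

December 29, 2024; January 26, 2025; February 23, 2025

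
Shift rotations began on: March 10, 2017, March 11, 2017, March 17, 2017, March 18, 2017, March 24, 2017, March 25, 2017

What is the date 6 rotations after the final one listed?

April 15, 2017

Every event lands on a Friday or Saturday (gaps cycle 1, 6, 1, 6, 1).
So the schedule is: every Friday and Saturday.
The following Friday is March 31, 2017.
The following Saturday is April 1, 2017.
The following Friday is April 7, 2017.
Next Saturday: April 8, 2017.
Next Friday: April 14, 2017.
The following Saturday is April 15, 2017.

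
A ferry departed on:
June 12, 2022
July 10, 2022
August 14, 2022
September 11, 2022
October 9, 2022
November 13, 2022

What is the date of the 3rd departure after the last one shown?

Gaps: 28, 35, 28, 28, 35 days — a mix of 28 and 35. Every date is a Sunday.
Each is the 2nd Sunday of its month.
2nd Sunday of December 2022: December 11, 2022.
January 2023 — 2nd Sunday is January 8, 2023.
2nd Sunday of February 2023: February 12, 2023.

February 12, 2023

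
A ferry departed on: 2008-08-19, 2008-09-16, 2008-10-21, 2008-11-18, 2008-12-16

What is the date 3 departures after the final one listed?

These are Tuesdays at 28- or 35-day spacing (28, 35, 28, 28).
The pattern: 3rd Tuesday of the month.
January 2009 — 3rd Tuesday is 2009-01-20.
3rd Tuesday of February 2009: 2009-02-17.
3rd Tuesday of March 2009: 2009-03-17.

2009-03-17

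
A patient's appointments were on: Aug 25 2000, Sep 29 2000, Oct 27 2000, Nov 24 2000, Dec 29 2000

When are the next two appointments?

Jan 26 2001, Feb 23 2001

These are Fridays with 35, 28, 28, 35-day gaps.
Each is the final Friday of its month — Sep 29 2000 is past the 28th, so '4th Friday' doesn't fit.
January 2001 ends with Friday Jan 26 2001.
February 2001 ends with Friday Feb 23 2001.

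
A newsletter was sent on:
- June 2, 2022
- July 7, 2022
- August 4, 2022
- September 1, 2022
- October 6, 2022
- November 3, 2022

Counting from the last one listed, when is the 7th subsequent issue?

All dates are Thursdays, 35, 28, 28, 35, 28 days apart.
Specifically, the 1st Thursday of each month.
December 2022 — 1st Thursday is December 1, 2022.
1st Thursday of January 2023: January 5, 2023.
1st Thursday of February 2023: February 2, 2023.
1st Thursday of March 2023: March 2, 2023.
April 2023 — 1st Thursday is April 6, 2023.
1st Thursday of May 2023: May 4, 2023.
June 2023 — 1st Thursday is June 1, 2023.

June 1, 2023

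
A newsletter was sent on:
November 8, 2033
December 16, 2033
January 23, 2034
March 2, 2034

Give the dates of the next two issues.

April 9, 2034; May 17, 2034

Every event comes 38 days after the last (38, 38, 38).
March 2, 2034 + 38 days = April 9, 2034.
April 9, 2034 + 38 days = May 17, 2034.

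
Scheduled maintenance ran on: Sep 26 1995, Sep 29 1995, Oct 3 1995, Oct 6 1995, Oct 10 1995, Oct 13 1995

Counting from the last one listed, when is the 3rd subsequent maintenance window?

Oct 24 1995

The gap pattern 3, 4, 3, 4, 3 repeats every 2 events.
These are the Tuesdays and Fridays of each week.
Next Tuesday: Oct 17 1995.
Next Friday: Oct 20 1995.
Next Tuesday: Oct 24 1995.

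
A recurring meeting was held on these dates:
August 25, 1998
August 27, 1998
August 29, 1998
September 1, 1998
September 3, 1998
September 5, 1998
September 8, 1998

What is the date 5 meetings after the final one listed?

Gaps: 2, 2, 3, 2, 2, 3 days — not constant, but cyclic with period 3.
The events fall on every Tuesday, Thursday and Saturday.
The following Thursday is September 10, 1998.
The following Saturday is September 12, 1998.
The following Tuesday is September 15, 1998.
Next Thursday: September 17, 1998.
The following Saturday is September 19, 1998.

September 19, 1998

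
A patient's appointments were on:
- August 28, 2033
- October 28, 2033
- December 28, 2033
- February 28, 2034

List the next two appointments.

The day-of-month is always 28 (61, 61, 62 days between events).
So this recurs on the 28th of every 2 months.
April 2034: April 28, 2034.
Next: June 2034 → June 28, 2034.

April 28, 2034; June 28, 2034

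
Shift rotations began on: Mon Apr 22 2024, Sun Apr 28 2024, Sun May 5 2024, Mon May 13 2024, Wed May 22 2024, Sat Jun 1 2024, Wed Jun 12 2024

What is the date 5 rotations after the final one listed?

Wed Aug 21 2024

Gaps: 6, 7, 8, 9, 10, 11 days — each gap is 1 larger than the previous one.
Next gap: 12 days. Wed Jun 12 2024 + 12 days = Mon Jun 24 2024.
Next gap: 13 days. Mon Jun 24 2024 + 13 days = Sun Jul 7 2024.
Next gap: 14 days. Sun Jul 7 2024 + 14 days = Sun Jul 21 2024.
Next gap: 15 days. Sun Jul 21 2024 + 15 days = Mon Aug 5 2024.
Next gap: 16 days. Mon Aug 5 2024 + 16 days = Wed Aug 21 2024.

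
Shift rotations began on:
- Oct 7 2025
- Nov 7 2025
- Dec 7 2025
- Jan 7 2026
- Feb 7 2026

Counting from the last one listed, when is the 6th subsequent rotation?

Aug 7 2026

The day-of-month is always 7 (31, 30, 31, 31 days between events).
So this recurs on the 7th of each month.
Next: March 2026 → Mar 7 2026.
April 2026: Apr 7 2026.
Next: May 2026 → May 7 2026.
June 2026: Jun 7 2026.
Next: July 2026 → Jul 7 2026.
August 2026: Aug 7 2026.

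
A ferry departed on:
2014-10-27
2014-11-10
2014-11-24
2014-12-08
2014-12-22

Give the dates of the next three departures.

Gaps between consecutive events: 14, 14, 14, 14 days — a constant 14-day interval.
2014-12-22 + 14 days = 2015-01-05.
2015-01-05 + 14 days = 2015-01-19.
2015-01-19 + 14 days = 2015-02-02.

2015-01-05, 2015-01-19, 2015-02-02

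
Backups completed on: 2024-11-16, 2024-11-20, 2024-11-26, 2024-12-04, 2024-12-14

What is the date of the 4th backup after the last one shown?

2025-02-12

The spacing grows by 2 each time: 4, 6, 8, 10 days.
Next gap: 12 days. 2024-12-14 + 12 days = 2024-12-26.
Next gap: 14 days. 2024-12-26 + 14 days = 2025-01-09.
Next gap: 16 days. 2025-01-09 + 16 days = 2025-01-25.
Next gap: 18 days. 2025-01-25 + 18 days = 2025-02-12.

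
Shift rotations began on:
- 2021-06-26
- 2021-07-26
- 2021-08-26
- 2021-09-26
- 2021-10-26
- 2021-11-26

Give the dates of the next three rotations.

2021-12-26, 2022-01-26, 2022-02-26

Gaps: 30, 31, 31, 30, 31 days — not constant. Every event is on the 26th of the month.
Pattern: the 26th of each month.
December 2021: 2021-12-26.
Next: January 2022 → 2022-01-26.
Next: February 2022 → 2022-02-26.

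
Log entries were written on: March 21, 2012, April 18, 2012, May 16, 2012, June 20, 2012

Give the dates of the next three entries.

July 18, 2012; August 15, 2012; September 19, 2012

These are Wednesdays at 28- or 35-day spacing (28, 28, 35).
The pattern: 3rd Wednesday of the month.
3rd Wednesday of July 2012: July 18, 2012.
August 2012 — 3rd Wednesday is August 15, 2012.
September 2012 — 3rd Wednesday is September 19, 2012.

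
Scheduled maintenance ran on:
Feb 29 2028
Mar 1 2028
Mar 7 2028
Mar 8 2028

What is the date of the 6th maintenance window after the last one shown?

Every event lands on a Tuesday or Wednesday (gaps cycle 1, 6, 1).
So the schedule is: every Tuesday and Wednesday.
Next Tuesday: Mar 14 2028.
Next Wednesday: Mar 15 2028.
The following Tuesday is Mar 21 2028.
Next Wednesday: Mar 22 2028.
Next Tuesday: Mar 28 2028.
Next Wednesday: Mar 29 2028.

Mar 29 2028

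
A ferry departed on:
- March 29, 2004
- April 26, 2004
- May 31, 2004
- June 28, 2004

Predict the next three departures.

July 26, 2004; August 30, 2004; September 27, 2004

All Mondays; the gaps (28, 35, 28) vary with month length.
This is the last Monday of each month.
Last Monday of July 2004: July 26, 2004.
Last Monday of August 2004: August 30, 2004.
Last Monday of September 2004: September 27, 2004.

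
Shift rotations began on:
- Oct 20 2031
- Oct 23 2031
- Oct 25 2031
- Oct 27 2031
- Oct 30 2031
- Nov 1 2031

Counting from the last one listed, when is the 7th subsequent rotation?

Gaps: 3, 2, 2, 3, 2 days — not constant, but cyclic with period 3.
The events fall on every Monday, Thursday and Saturday.
The following Monday is Nov 3 2031.
The following Thursday is Nov 6 2031.
Next Saturday: Nov 8 2031.
Next Monday: Nov 10 2031.
The following Thursday is Nov 13 2031.
Next Saturday: Nov 15 2031.
The following Monday is Nov 17 2031.

Nov 17 2031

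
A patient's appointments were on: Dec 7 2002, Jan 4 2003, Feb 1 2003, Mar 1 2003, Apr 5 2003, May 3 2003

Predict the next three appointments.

Jun 7 2003, Jul 5 2003, Aug 2 2003

These are Saturdays at 28- or 35-day spacing (28, 28, 28, 35, 28).
The pattern: 1st Saturday of the month.
June 2003 — 1st Saturday is Jun 7 2003.
July 2003 — 1st Saturday is Jul 5 2003.
1st Saturday of August 2003: Aug 2 2003.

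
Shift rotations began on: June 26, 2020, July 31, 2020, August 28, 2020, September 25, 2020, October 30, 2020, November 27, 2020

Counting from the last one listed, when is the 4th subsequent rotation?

March 26, 2021

These are Fridays with 35, 28, 28, 35, 28-day gaps.
Each is the final Friday of its month — July 31, 2020 is past the 28th, so '4th Friday' doesn't fit.
December 2020 ends with Friday December 25, 2020.
January 2021 ends with Friday January 29, 2021.
February 2021 ends with Friday February 26, 2021.
Last Friday of March 2021: March 26, 2021.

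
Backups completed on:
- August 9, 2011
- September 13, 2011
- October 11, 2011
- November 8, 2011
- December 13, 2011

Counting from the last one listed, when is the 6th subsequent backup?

June 12, 2012

These are Tuesdays at 28- or 35-day spacing (35, 28, 28, 35).
The pattern: 2nd Tuesday of the month.
2nd Tuesday of January 2012: January 10, 2012.
2nd Tuesday of February 2012: February 14, 2012.
March 2012 — 2nd Tuesday is March 13, 2012.
April 2012 — 2nd Tuesday is April 10, 2012.
May 2012 — 2nd Tuesday is May 8, 2012.
June 2012 — 2nd Tuesday is June 12, 2012.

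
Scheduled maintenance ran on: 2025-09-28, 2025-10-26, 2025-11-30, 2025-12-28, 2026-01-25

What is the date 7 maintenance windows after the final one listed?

2026-08-30

These are Sundays with 28, 35, 28, 28-day gaps.
Each is the final Sunday of its month — 2025-11-30 is past the 28th, so '4th Sunday' doesn't fit.
Last Sunday of February 2026: 2026-02-22.
Last Sunday of March 2026: 2026-03-29.
April 2026 ends with Sunday 2026-04-26.
Last Sunday of May 2026: 2026-05-31.
June 2026 ends with Sunday 2026-06-28.
July 2026 ends with Sunday 2026-07-26.
Last Sunday of August 2026: 2026-08-30.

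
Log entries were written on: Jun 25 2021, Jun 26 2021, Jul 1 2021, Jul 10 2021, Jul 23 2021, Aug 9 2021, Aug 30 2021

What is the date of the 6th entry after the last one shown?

Mar 28 2022

Intervals are 1, 5, 9, 13, 17, 21 days — an arithmetic progression with common difference 4.
Next gap: 25 days. Aug 30 2021 + 25 days = Sep 24 2021.
Next gap: 29 days. Sep 24 2021 + 29 days = Oct 23 2021.
Next gap: 33 days. Oct 23 2021 + 33 days = Nov 25 2021.
Next gap: 37 days. Nov 25 2021 + 37 days = Jan 1 2022.
Next gap: 41 days. Jan 1 2022 + 41 days = Feb 11 2022.
Next gap: 45 days. Feb 11 2022 + 45 days = Mar 28 2022.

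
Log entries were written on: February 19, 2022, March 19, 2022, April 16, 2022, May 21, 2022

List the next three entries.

Gaps: 28, 28, 35 days — a mix of 28 and 35. Every date is a Saturday.
Each is the 3rd Saturday of its month.
3rd Saturday of June 2022: June 18, 2022.
July 2022 — 3rd Saturday is July 16, 2022.
3rd Saturday of August 2022: August 20, 2022.

June 18, 2022; July 16, 2022; August 20, 2022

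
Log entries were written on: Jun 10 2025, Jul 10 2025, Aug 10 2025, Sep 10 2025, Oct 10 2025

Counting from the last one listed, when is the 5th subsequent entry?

Gaps: 30, 31, 31, 30 days — not constant. Every event is on the 10th of the month.
Pattern: the 10th of each month.
November 2025: Nov 10 2025.
Next: December 2025 → Dec 10 2025.
Next: January 2026 → Jan 10 2026.
February 2026: Feb 10 2026.
Next: March 2026 → Mar 10 2026.

Mar 10 2026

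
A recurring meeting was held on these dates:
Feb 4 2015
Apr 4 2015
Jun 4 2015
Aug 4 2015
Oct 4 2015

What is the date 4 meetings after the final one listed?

Jun 4 2016

The day-of-month is always 4 (59, 61, 61, 61 days between events).
So this recurs on the 4th of every 2 months.
December 2015: Dec 4 2015.
Next: February 2016 → Feb 4 2016.
April 2016: Apr 4 2016.
Next: June 2016 → Jun 4 2016.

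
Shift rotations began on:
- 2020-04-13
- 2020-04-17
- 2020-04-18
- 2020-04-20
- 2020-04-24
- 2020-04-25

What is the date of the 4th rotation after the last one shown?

The gap pattern 4, 1, 2, 4, 1 repeats every 3 events.
These are the Mondays, Fridays and Saturdays of each week.
The following Monday is 2020-04-27.
The following Friday is 2020-05-01.
Next Saturday: 2020-05-02.
The following Monday is 2020-05-04.

2020-05-04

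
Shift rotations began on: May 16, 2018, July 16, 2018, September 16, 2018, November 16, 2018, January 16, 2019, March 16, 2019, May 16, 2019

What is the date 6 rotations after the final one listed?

May 16, 2020

Each date is the 16th; the gaps (61, 62, 61, 61, 59, 61) track the month lengths.
The rule is the 16th of every 2 months.
July 2019: July 16, 2019.
Next: September 2019 → September 16, 2019.
Next: November 2019 → November 16, 2019.
January 2020: January 16, 2020.
Next: March 2020 → March 16, 2020.
Next: May 2020 → May 16, 2020.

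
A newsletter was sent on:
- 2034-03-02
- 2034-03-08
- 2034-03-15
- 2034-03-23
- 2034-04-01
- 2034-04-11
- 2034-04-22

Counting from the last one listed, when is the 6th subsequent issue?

Intervals are 6, 7, 8, 9, 10, 11 days — an arithmetic progression with common difference 1.
Next gap: 12 days. 2034-04-22 + 12 days = 2034-05-04.
Next gap: 13 days. 2034-05-04 + 13 days = 2034-05-17.
Next gap: 14 days. 2034-05-17 + 14 days = 2034-05-31.
Next gap: 15 days. 2034-05-31 + 15 days = 2034-06-15.
Next gap: 16 days. 2034-06-15 + 16 days = 2034-07-01.
Next gap: 17 days. 2034-07-01 + 17 days = 2034-07-18.

2034-07-18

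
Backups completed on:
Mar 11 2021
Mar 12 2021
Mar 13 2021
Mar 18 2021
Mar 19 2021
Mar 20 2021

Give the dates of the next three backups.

Mar 25 2021, Mar 26 2021, Mar 27 2021

Every event lands on a Thursday or Friday or Saturday (gaps cycle 1, 1, 5, 1, 1).
So the schedule is: every Thursday, Friday and Saturday.
The following Thursday is Mar 25 2021.
Next Friday: Mar 26 2021.
The following Saturday is Mar 27 2021.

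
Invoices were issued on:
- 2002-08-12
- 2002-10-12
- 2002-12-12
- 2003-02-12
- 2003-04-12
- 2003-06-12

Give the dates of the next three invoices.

Each date is the 12th; the gaps (61, 61, 62, 59, 61) track the month lengths.
The rule is the 12th of every 2 months.
August 2003: 2003-08-12.
October 2003: 2003-10-12.
Next: December 2003 → 2003-12-12.

2003-08-12, 2003-10-12, 2003-12-12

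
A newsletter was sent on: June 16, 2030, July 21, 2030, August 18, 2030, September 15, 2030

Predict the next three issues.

All dates are Sundays, 35, 28, 28 days apart.
Specifically, the 3rd Sunday of each month.
3rd Sunday of October 2030: October 20, 2030.
November 2030 — 3rd Sunday is November 17, 2030.
December 2030 — 3rd Sunday is December 15, 2030.

October 20, 2030; November 17, 2030; December 15, 2030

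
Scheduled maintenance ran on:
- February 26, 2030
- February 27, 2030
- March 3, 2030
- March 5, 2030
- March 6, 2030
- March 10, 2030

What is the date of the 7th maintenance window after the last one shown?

March 26, 2030

The gap pattern 1, 4, 2, 1, 4 repeats every 3 events.
These are the Tuesdays, Wednesdays and Sundays of each week.
The following Tuesday is March 12, 2030.
The following Wednesday is March 13, 2030.
Next Sunday: March 17, 2030.
The following Tuesday is March 19, 2030.
Next Wednesday: March 20, 2030.
Next Sunday: March 24, 2030.
The following Tuesday is March 26, 2030.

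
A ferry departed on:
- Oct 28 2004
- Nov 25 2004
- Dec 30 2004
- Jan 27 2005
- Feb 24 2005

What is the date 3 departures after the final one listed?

May 26 2005

All Thursdays; the gaps (28, 35, 28, 28) vary with month length.
This is the last Thursday of each month.
March 2005 ends with Thursday Mar 31 2005.
April 2005 ends with Thursday Apr 28 2005.
Last Thursday of May 2005: May 26 2005.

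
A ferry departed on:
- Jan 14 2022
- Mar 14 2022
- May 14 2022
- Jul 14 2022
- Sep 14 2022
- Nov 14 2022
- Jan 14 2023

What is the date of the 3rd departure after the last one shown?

The day-of-month is always 14 (59, 61, 61, 62, 61, 61 days between events).
So this recurs on the 14th of every 2 months.
March 2023: Mar 14 2023.
Next: May 2023 → May 14 2023.
Next: July 2023 → Jul 14 2023.

Jul 14 2023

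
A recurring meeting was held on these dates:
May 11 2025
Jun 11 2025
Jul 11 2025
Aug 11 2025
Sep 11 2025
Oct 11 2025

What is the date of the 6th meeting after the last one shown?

Apr 11 2026

Each date is the 11th; the gaps (31, 30, 31, 31, 30) track the month lengths.
The rule is the 11th of each month.
Next: November 2025 → Nov 11 2025.
Next: December 2025 → Dec 11 2025.
January 2026: Jan 11 2026.
February 2026: Feb 11 2026.
Next: March 2026 → Mar 11 2026.
April 2026: Apr 11 2026.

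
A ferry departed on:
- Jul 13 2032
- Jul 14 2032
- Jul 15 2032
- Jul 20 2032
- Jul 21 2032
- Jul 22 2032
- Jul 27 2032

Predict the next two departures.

Jul 28 2032, Jul 29 2032

Every event lands on a Tuesday or Wednesday or Thursday (gaps cycle 1, 1, 5, 1, 1, 5).
So the schedule is: every Tuesday, Wednesday and Thursday.
Next Wednesday: Jul 28 2032.
Next Thursday: Jul 29 2032.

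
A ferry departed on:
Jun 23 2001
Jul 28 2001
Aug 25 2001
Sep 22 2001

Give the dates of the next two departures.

Oct 27 2001, Nov 24 2001

All dates are Saturdays, 35, 28, 28 days apart.
Specifically, the 4th Saturday of each month.
4th Saturday of October 2001: Oct 27 2001.
November 2001 — 4th Saturday is Nov 24 2001.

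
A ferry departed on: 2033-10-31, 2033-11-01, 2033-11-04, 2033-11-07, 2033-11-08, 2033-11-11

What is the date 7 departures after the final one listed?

Gaps: 1, 3, 3, 1, 3 days — not constant, but cyclic with period 3.
The events fall on every Monday, Tuesday and Friday.
The following Monday is 2033-11-14.
Next Tuesday: 2033-11-15.
The following Friday is 2033-11-18.
Next Monday: 2033-11-21.
The following Tuesday is 2033-11-22.
Next Friday: 2033-11-25.
Next Monday: 2033-11-28.

2033-11-28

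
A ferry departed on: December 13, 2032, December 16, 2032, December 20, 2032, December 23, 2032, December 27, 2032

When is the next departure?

Gaps: 3, 4, 3, 4 days — not constant, but cyclic with period 2.
The events fall on every Monday and Thursday.
Next Thursday: December 30, 2032.

December 30, 2032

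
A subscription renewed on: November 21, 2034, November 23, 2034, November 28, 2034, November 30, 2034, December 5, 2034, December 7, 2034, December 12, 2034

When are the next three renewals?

December 14, 2034; December 19, 2034; December 21, 2034

Gaps: 2, 5, 2, 5, 2, 5 days — not constant, but cyclic with period 2.
The events fall on every Tuesday and Thursday.
The following Thursday is December 14, 2034.
Next Tuesday: December 19, 2034.
The following Thursday is December 21, 2034.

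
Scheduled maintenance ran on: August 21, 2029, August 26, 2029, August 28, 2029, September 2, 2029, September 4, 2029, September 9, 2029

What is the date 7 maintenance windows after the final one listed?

Gaps: 5, 2, 5, 2, 5 days — not constant, but cyclic with period 2.
The events fall on every Tuesday and Sunday.
Next Tuesday: September 11, 2029.
Next Sunday: September 16, 2029.
Next Tuesday: September 18, 2029.
Next Sunday: September 23, 2029.
The following Tuesday is September 25, 2029.
Next Sunday: September 30, 2029.
Next Tuesday: October 2, 2029.

October 2, 2029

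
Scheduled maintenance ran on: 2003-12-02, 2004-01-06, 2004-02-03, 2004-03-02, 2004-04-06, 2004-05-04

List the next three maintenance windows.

These are Tuesdays at 28- or 35-day spacing (35, 28, 28, 35, 28).
The pattern: 1st Tuesday of the month.
1st Tuesday of June 2004: 2004-06-01.
1st Tuesday of July 2004: 2004-07-06.
August 2004 — 1st Tuesday is 2004-08-03.

2004-06-01, 2004-07-06, 2004-08-03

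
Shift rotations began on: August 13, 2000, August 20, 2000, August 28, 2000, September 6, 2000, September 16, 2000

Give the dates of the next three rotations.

September 27, 2000; October 9, 2000; October 22, 2000

The spacing grows by 1 each time: 7, 8, 9, 10 days.
Next gap: 11 days. September 16, 2000 + 11 days = September 27, 2000.
Next gap: 12 days. September 27, 2000 + 12 days = October 9, 2000.
Next gap: 13 days. October 9, 2000 + 13 days = October 22, 2000.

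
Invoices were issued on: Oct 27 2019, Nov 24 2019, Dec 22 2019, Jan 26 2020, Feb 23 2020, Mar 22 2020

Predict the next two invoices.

Gaps: 28, 28, 35, 28, 28 days — a mix of 28 and 35. Every date is a Sunday.
Each is the 4th Sunday of its month.
April 2020 — 4th Sunday is Apr 26 2020.
4th Sunday of May 2020: May 24 2020.

Apr 26 2020, May 24 2020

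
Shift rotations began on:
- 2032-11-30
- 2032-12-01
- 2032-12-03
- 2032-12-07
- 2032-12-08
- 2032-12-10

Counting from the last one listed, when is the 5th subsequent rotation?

2032-12-22

Every event lands on a Tuesday or Wednesday or Friday (gaps cycle 1, 2, 4, 1, 2).
So the schedule is: every Tuesday, Wednesday and Friday.
The following Tuesday is 2032-12-14.
Next Wednesday: 2032-12-15.
Next Friday: 2032-12-17.
Next Tuesday: 2032-12-21.
Next Wednesday: 2032-12-22.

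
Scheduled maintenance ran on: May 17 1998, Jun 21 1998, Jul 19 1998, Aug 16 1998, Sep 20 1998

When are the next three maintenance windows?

Oct 18 1998, Nov 15 1998, Dec 20 1998

These are Sundays at 28- or 35-day spacing (35, 28, 28, 35).
The pattern: 3rd Sunday of the month.
October 1998 — 3rd Sunday is Oct 18 1998.
3rd Sunday of November 1998: Nov 15 1998.
3rd Sunday of December 1998: Dec 20 1998.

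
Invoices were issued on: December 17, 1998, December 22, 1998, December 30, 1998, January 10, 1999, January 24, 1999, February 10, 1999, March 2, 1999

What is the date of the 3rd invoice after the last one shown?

May 19, 1999

Intervals are 5, 8, 11, 14, 17, 20 days — an arithmetic progression with common difference 3.
Next gap: 23 days. March 2, 1999 + 23 days = March 25, 1999.
Next gap: 26 days. March 25, 1999 + 26 days = April 20, 1999.
Next gap: 29 days. April 20, 1999 + 29 days = May 19, 1999.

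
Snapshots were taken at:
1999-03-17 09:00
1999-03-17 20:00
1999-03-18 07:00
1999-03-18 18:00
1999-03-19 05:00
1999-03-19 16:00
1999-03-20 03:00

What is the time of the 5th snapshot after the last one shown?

1999-03-22 10:00

The interval is a steady 11 hours (11, 11, 11, 11, 11, 11).
1999-03-20 03:00 + 11 h = 1999-03-20 14:00.
1999-03-20 14:00 + 11 h = 1999-03-21 01:00.
1999-03-21 01:00 + 11 h = 1999-03-21 12:00.
1999-03-21 12:00 + 11 h = 1999-03-21 23:00.
1999-03-21 23:00 + 11 h = 1999-03-22 10:00.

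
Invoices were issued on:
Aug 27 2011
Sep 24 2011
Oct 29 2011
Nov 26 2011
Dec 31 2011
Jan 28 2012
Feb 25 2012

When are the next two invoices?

Every date is a Saturday; gaps 28, 35, 28, 35, 28, 28 days.
Each is the last Saturday of its month (at least one falls on the 29th or later, ruling out '4th Saturday').
March 2012 ends with Saturday Mar 31 2012.
Last Saturday of April 2012: Apr 28 2012.

Mar 31 2012, Apr 28 2012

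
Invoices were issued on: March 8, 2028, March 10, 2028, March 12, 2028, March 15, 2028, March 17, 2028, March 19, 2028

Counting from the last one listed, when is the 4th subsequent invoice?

March 29, 2028

The gap pattern 2, 2, 3, 2, 2 repeats every 3 events.
These are the Wednesdays, Fridays and Sundays of each week.
Next Wednesday: March 22, 2028.
Next Friday: March 24, 2028.
The following Sunday is March 26, 2028.
The following Wednesday is March 29, 2028.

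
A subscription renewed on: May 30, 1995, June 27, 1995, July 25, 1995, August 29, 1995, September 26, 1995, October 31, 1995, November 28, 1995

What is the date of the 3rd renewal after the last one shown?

February 27, 1996

These are Tuesdays with 28, 28, 35, 28, 35, 28-day gaps.
Each is the final Tuesday of its month — May 30, 1995 is past the 28th, so '4th Tuesday' doesn't fit.
Last Tuesday of December 1995: December 26, 1995.
Last Tuesday of January 1996: January 30, 1996.
February 1996 ends with Tuesday February 27, 1996.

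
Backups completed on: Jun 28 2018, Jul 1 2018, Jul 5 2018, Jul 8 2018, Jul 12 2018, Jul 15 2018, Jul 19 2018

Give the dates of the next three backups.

Every event lands on a Thursday or Sunday (gaps cycle 3, 4, 3, 4, 3, 4).
So the schedule is: every Thursday and Sunday.
Next Sunday: Jul 22 2018.
The following Thursday is Jul 26 2018.
The following Sunday is Jul 29 2018.

Jul 22 2018, Jul 26 2018, Jul 29 2018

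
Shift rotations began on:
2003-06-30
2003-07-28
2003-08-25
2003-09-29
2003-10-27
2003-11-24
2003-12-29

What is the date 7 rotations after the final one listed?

2004-07-26

All Mondays; the gaps (28, 28, 35, 28, 28, 35) vary with month length.
This is the last Monday of each month.
Last Monday of January 2004: 2004-01-26.
Last Monday of February 2004: 2004-02-23.
March 2004 ends with Monday 2004-03-29.
April 2004 ends with Monday 2004-04-26.
Last Monday of May 2004: 2004-05-31.
June 2004 ends with Monday 2004-06-28.
July 2004 ends with Monday 2004-07-26.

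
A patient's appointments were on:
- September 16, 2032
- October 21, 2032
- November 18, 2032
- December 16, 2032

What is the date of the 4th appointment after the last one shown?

April 21, 2033

All dates are Thursdays, 35, 28, 28 days apart.
Specifically, the 3rd Thursday of each month.
January 2033 — 3rd Thursday is January 20, 2033.
3rd Thursday of February 2033: February 17, 2033.
March 2033 — 3rd Thursday is March 17, 2033.
April 2033 — 3rd Thursday is April 21, 2033.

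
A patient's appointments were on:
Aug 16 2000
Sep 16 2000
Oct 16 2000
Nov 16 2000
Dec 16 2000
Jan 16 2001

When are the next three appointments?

The day-of-month is always 16 (31, 30, 31, 30, 31 days between events).
So this recurs on the 16th of each month.
Next: February 2001 → Feb 16 2001.
March 2001: Mar 16 2001.
April 2001: Apr 16 2001.

Feb 16 2001, Mar 16 2001, Apr 16 2001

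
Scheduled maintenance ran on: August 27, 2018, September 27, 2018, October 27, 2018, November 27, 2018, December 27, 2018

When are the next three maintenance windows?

January 27, 2019; February 27, 2019; March 27, 2019

Gaps: 31, 30, 31, 30 days — not constant. Every event is on the 27th of the month.
Pattern: the 27th of each month.
January 2019: January 27, 2019.
February 2019: February 27, 2019.
March 2019: March 27, 2019.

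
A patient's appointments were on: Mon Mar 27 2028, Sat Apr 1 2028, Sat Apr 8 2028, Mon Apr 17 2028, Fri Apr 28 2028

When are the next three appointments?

Thu May 11 2028, Fri May 26 2028, Mon Jun 12 2028

Gaps: 5, 7, 9, 11 days — each gap is 2 larger than the previous one.
Next gap: 13 days. Fri Apr 28 2028 + 13 days = Thu May 11 2028.
Next gap: 15 days. Thu May 11 2028 + 15 days = Fri May 26 2028.
Next gap: 17 days. Fri May 26 2028 + 17 days = Mon Jun 12 2028.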